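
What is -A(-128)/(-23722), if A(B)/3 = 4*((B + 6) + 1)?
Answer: -726/11861 ≈ -0.061209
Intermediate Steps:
A(B) = 84 + 12*B (A(B) = 3*(4*((B + 6) + 1)) = 3*(4*((6 + B) + 1)) = 3*(4*(7 + B)) = 3*(28 + 4*B) = 84 + 12*B)
-A(-128)/(-23722) = -(84 + 12*(-128))/(-23722) = -(84 - 1536)*(-1)/23722 = -(-1452)*(-1)/23722 = -1*726/11861 = -726/11861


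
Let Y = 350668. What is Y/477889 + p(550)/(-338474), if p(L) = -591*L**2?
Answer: 42777246349066/80876500693 ≈ 528.92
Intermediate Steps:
Y/477889 + p(550)/(-338474) = 350668/477889 - 591*550**2/(-338474) = 350668*(1/477889) - 591*302500*(-1/338474) = 350668/477889 - 178777500*(-1/338474) = 350668/477889 + 89388750/169237 = 42777246349066/80876500693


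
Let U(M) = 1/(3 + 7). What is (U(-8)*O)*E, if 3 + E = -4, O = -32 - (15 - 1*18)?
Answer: 203/10 ≈ 20.300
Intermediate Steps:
U(M) = ⅒ (U(M) = 1/10 = ⅒)
O = -29 (O = -32 - (15 - 18) = -32 - 1*(-3) = -32 + 3 = -29)
E = -7 (E = -3 - 4 = -7)
(U(-8)*O)*E = ((⅒)*(-29))*(-7) = -29/10*(-7) = 203/10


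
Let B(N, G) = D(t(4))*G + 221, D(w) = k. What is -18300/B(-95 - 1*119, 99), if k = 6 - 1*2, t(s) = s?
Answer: -18300/617 ≈ -29.660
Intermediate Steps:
k = 4 (k = 6 - 2 = 4)
D(w) = 4
B(N, G) = 221 + 4*G (B(N, G) = 4*G + 221 = 221 + 4*G)
-18300/B(-95 - 1*119, 99) = -18300/(221 + 4*99) = -18300/(221 + 396) = -18300/617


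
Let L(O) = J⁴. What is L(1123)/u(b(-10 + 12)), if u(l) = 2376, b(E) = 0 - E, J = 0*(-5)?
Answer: 0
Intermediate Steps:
J = 0
b(E) = -E
L(O) = 0 (L(O) = 0⁴ = 0)
L(1123)/u(b(-10 + 12)) = 0/2376 = 0*(1/2376) = 0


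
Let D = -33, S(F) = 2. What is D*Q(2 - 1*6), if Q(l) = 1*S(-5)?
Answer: -66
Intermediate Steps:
Q(l) = 2 (Q(l) = 1*2 = 2)
D*Q(2 - 1*6) = -33*2 = -66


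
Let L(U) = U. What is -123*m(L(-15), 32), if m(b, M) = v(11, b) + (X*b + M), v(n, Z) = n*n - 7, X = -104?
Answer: -209838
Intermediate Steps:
v(n, Z) = -7 + n² (v(n, Z) = n² - 7 = -7 + n²)
m(b, M) = 114 + M - 104*b (m(b, M) = (-7 + 11²) + (-104*b + M) = (-7 + 121) + (M - 104*b) = 114 + (M - 104*b) = 114 + M - 104*b)
-123*m(L(-15), 32) = -123*(114 + 32 - 104*(-15)) = -123*(114 + 32 + 1560) = -123*1706 = -209838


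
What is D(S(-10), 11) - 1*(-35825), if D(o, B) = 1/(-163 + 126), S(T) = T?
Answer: 1325524/37 ≈ 35825.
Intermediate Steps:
D(o, B) = -1/37 (D(o, B) = 1/(-37) = -1/37)
D(S(-10), 11) - 1*(-35825) = -1/37 - 1*(-35825) = -1/37 + 35825 = 1325524/37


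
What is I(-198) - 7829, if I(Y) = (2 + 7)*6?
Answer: -7775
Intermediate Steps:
I(Y) = 54 (I(Y) = 9*6 = 54)
I(-198) - 7829 = 54 - 7829 = -7775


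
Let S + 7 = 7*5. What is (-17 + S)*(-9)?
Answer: -99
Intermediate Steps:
S = 28 (S = -7 + 7*5 = -7 + 35 = 28)
(-17 + S)*(-9) = (-17 + 28)*(-9) = 11*(-9) = -99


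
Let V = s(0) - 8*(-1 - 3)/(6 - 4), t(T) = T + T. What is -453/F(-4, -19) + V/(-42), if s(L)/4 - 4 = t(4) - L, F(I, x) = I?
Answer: 9385/84 ≈ 111.73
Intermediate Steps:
t(T) = 2*T
s(L) = 48 - 4*L (s(L) = 16 + 4*(2*4 - L) = 16 + 4*(8 - L) = 16 + (32 - 4*L) = 48 - 4*L)
V = 64 (V = (48 - 4*0) - 8*(-1 - 3)/(6 - 4) = (48 + 0) - (-32)/2 = 48 - (-32)/2 = 48 - 8*(-2) = 48 + 16 = 64)
-453/F(-4, -19) + V/(-42) = -453/(-4) + 64/(-42) = -453*(-¼) + 64*(-1/42) = 453/4 - 32/21 = 9385/84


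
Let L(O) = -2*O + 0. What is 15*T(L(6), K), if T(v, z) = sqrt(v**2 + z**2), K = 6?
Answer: 90*sqrt(5) ≈ 201.25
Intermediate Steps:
L(O) = -2*O
15*T(L(6), K) = 15*sqrt((-2*6)**2 + 6**2) = 15*sqrt((-12)**2 + 36) = 15*sqrt(144 + 36) = 15*sqrt(180) = 15*(6*sqrt(5)) = 90*sqrt(5)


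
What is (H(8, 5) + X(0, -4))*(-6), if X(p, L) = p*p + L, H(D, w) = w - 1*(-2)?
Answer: -18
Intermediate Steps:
H(D, w) = 2 + w (H(D, w) = w + 2 = 2 + w)
X(p, L) = L + p² (X(p, L) = p² + L = L + p²)
(H(8, 5) + X(0, -4))*(-6) = ((2 + 5) + (-4 + 0²))*(-6) = (7 + (-4 + 0))*(-6) = (7 - 4)*(-6) = 3*(-6) = -18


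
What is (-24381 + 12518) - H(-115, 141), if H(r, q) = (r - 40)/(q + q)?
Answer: -3345211/282 ≈ -11862.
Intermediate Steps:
H(r, q) = (-40 + r)/(2*q) (H(r, q) = (-40 + r)/((2*q)) = (-40 + r)*(1/(2*q)) = (-40 + r)/(2*q))
(-24381 + 12518) - H(-115, 141) = (-24381 + 12518) - (-40 - 115)/(2*141) = -11863 - (-155)/(2*141) = -11863 - 1*(-155/282) = -11863 + 155/282 = -3345211/282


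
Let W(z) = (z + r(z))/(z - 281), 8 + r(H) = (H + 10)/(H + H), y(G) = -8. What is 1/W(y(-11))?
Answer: 2312/129 ≈ 17.922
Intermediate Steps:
r(H) = -8 + (10 + H)/(2*H) (r(H) = -8 + (H + 10)/(H + H) = -8 + (10 + H)/((2*H)) = -8 + (10 + H)*(1/(2*H)) = -8 + (10 + H)/(2*H))
W(z) = (-15/2 + z + 5/z)/(-281 + z) (W(z) = (z + (-15/2 + 5/z))/(z - 281) = (-15/2 + z + 5/z)/(-281 + z))
1/W(y(-11)) = 1/((½)*(10 - 8*(-15 + 2*(-8)))/(-8*(-281 - 8))) = 1/((½)*(-⅛)*(10 - 8*(-15 - 16))/(-289)) = 1/((½)*(-⅛)*(-1/289)*(10 - 8*(-31))) = 1/((½)*(-⅛)*(-1/289)*(10 + 248)) = 1/((½)*(-⅛)*(-1/289)*258) = 1/(129/2312) = 2312/129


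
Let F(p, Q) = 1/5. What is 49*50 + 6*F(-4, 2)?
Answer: 12256/5 ≈ 2451.2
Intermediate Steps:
F(p, Q) = 1/5
49*50 + 6*F(-4, 2) = 49*50 + 6*(1/5) = 2450 + 6/5 = 12256/5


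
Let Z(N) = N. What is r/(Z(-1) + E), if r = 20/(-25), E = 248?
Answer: -4/1235 ≈ -0.0032389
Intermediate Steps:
r = -⅘ (r = 20*(-1/25) = -⅘ ≈ -0.80000)
r/(Z(-1) + E) = -⅘/(-1 + 248) = -⅘/247 = (1/247)*(-⅘) = -4/1235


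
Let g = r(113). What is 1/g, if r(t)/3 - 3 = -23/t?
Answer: 113/948 ≈ 0.11920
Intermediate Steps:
r(t) = 9 - 69/t (r(t) = 9 + 3*(-23/t) = 9 - 69/t)
g = 948/113 (g = 9 - 69/113 = 948/113 ≈ 8.3894)
1/g = 1/(948/113) = 113/948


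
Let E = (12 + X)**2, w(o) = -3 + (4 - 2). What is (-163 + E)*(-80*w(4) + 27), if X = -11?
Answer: -17334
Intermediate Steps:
w(o) = -1 (w(o) = -3 + 2 = -1)
E = 1 (E = (12 - 11)**2 = 1**2 = 1)
(-163 + E)*(-80*w(4) + 27) = (-163 + 1)*(-80*(-1) + 27) = -162*(80 + 27) = -162*107 = -17334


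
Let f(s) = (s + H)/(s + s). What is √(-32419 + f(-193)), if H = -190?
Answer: I*√4830153486/386 ≈ 180.05*I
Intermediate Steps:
f(s) = (-190 + s)/(2*s) (f(s) = (s - 190)/(s + s) = (-190 + s)/((2*s)) = (-190 + s)*(1/(2*s)) = (-190 + s)/(2*s))
√(-32419 + f(-193)) = √(-32419 + (½)*(-190 - 193)/(-193)) = √(-32419 + (½)*(-1/193)*(-383)) = √(-32419 + 383/386) = √(-12513351/386) = I*√4830153486/386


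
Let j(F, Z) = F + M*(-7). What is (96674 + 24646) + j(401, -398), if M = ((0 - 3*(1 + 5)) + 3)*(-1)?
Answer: 121616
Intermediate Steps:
M = 15 (M = ((0 - 3*6) + 3)*(-1) = ((0 - 18) + 3)*(-1) = (-18 + 3)*(-1) = -15*(-1) = 15)
j(F, Z) = -105 + F (j(F, Z) = F + 15*(-7) = F - 105 = -105 + F)
(96674 + 24646) + j(401, -398) = (96674 + 24646) + (-105 + 401) = 121320 + 296 = 121616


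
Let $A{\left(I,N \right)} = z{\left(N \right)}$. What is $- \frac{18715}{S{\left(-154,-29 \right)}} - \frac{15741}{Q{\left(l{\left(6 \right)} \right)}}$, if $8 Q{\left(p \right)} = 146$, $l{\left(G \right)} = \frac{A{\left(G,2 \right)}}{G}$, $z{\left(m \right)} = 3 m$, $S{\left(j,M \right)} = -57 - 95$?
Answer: $- \frac{431807}{584} \approx -739.4$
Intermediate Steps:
$S{\left(j,M \right)} = -152$ ($S{\left(j,M \right)} = -57 - 95 = -152$)
$A{\left(I,N \right)} = 3 N$
$l{\left(G \right)} = \frac{6}{G}$ ($l{\left(G \right)} = \frac{3 \cdot 2}{G} = \frac{6}{G}$)
$Q{\left(p \right)} = \frac{73}{4}$ ($Q{\left(p \right)} = \frac{1}{8} \cdot 146 = \frac{73}{4}$)
$- \frac{18715}{S{\left(-154,-29 \right)}} - \frac{15741}{Q{\left(l{\left(6 \right)} \right)}} = - \frac{18715}{-152} - \frac{15741}{\frac{73}{4}} = \left(-18715\right) \left(- \frac{1}{152}\right) - \frac{62964}{73} = \frac{985}{8} - \frac{62964}{73} = - \frac{431807}{584}$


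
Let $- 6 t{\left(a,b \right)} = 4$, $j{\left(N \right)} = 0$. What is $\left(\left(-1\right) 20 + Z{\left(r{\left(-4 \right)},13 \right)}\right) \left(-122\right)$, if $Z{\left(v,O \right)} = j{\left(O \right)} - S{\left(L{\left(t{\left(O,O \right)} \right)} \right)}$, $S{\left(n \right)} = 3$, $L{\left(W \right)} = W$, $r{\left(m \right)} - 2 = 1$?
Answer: $2806$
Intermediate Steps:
$r{\left(m \right)} = 3$ ($r{\left(m \right)} = 2 + 1 = 3$)
$t{\left(a,b \right)} = - \frac{2}{3}$ ($t{\left(a,b \right)} = \left(- \frac{1}{6}\right) 4 = - \frac{2}{3}$)
$Z{\left(v,O \right)} = -3$ ($Z{\left(v,O \right)} = 0 - 3 = -3$)
$\left(\left(-1\right) 20 + Z{\left(r{\left(-4 \right)},13 \right)}\right) \left(-122\right) = \left(\left(-1\right) 20 - 3\right) \left(-122\right) = \left(-20 - 3\right) \left(-122\right) = \left(-23\right) \left(-122\right) = 2806$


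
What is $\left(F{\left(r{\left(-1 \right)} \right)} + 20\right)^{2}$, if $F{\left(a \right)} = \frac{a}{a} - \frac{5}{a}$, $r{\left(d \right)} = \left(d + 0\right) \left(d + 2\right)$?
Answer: $676$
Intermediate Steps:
$r{\left(d \right)} = d \left(2 + d\right)$
$F{\left(a \right)} = 1 - \frac{5}{a}$
$\left(F{\left(r{\left(-1 \right)} \right)} + 20\right)^{2} = \left(\frac{-5 - \left(2 - 1\right)}{\left(-1\right) \left(2 - 1\right)} + 20\right)^{2} = \left(\frac{-5 - 1}{\left(-1\right) 1} + 20\right)^{2} = \left(\frac{-5 - 1}{-1} + 20\right)^{2} = \left(\left(-1\right) \left(-6\right) + 20\right)^{2} = \left(6 + 20\right)^{2} = 26^{2} = 676$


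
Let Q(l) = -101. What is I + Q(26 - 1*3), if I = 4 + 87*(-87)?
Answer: -7666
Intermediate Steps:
I = -7565 (I = 4 - 7569 = -7565)
I + Q(26 - 1*3) = -7565 - 101 = -7666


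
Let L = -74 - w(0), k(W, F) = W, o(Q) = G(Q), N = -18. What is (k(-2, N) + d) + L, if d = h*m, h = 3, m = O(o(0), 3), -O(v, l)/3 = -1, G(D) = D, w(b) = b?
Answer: -67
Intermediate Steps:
o(Q) = Q
O(v, l) = 3 (O(v, l) = -3*(-1) = 3)
m = 3
L = -74 (L = -74 - 1*0 = -74 + 0 = -74)
d = 9 (d = 3*3 = 9)
(k(-2, N) + d) + L = (-2 + 9) - 74 = 7 - 74 = -67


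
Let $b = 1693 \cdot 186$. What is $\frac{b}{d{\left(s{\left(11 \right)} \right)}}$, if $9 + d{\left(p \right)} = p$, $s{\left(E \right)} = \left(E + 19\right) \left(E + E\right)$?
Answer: $\frac{3386}{7} \approx 483.71$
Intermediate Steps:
$s{\left(E \right)} = 2 E \left(19 + E\right)$ ($s{\left(E \right)} = \left(19 + E\right) 2 E = 2 E \left(19 + E\right)$)
$d{\left(p \right)} = -9 + p$
$b = 314898$
$\frac{b}{d{\left(s{\left(11 \right)} \right)}} = \frac{314898}{-9 + 2 \cdot 11 \left(19 + 11\right)} = \frac{314898}{-9 + 2 \cdot 11 \cdot 30} = \frac{314898}{-9 + 660} = \frac{314898}{651} = 314898 \cdot \frac{1}{651} = \frac{3386}{7}$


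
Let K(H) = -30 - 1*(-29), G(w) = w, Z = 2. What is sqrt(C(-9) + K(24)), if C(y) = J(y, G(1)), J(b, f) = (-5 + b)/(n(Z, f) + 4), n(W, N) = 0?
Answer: 3*I*sqrt(2)/2 ≈ 2.1213*I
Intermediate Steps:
K(H) = -1 (K(H) = -30 + 29 = -1)
J(b, f) = -5/4 + b/4 (J(b, f) = (-5 + b)/(0 + 4) = (-5 + b)/4 = (-5 + b)*(1/4) = -5/4 + b/4)
C(y) = -5/4 + y/4
sqrt(C(-9) + K(24)) = sqrt((-5/4 + (1/4)*(-9)) - 1) = sqrt((-5/4 - 9/4) - 1) = sqrt(-7/2 - 1) = sqrt(-9/2) = 3*I*sqrt(2)/2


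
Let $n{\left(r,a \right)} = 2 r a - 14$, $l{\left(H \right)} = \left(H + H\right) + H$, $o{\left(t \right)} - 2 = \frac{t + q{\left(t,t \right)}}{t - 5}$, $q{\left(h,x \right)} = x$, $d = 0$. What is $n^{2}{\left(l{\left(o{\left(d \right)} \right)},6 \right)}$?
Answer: $3364$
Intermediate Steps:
$o{\left(t \right)} = 2 + \frac{2 t}{-5 + t}$ ($o{\left(t \right)} = 2 + \frac{t + t}{t - 5} = 2 + \frac{2 t}{-5 + t}$)
$l{\left(H \right)} = 3 H$ ($l{\left(H \right)} = 2 H + H = 3 H$)
$n{\left(r,a \right)} = -14 + 2 a r$ ($n{\left(r,a \right)} = 2 a r - 14 = -14 + 2 a r$)
$n^{2}{\left(l{\left(o{\left(d \right)} \right)},6 \right)} = \left(-14 + 2 \cdot 6 \cdot 3 \frac{2 \left(-5 + 2 \cdot 0\right)}{-5 + 0}\right)^{2} = \left(-14 + 2 \cdot 6 \cdot 3 \frac{2 \left(-5 + 0\right)}{-5}\right)^{2} = \left(-14 + 2 \cdot 6 \cdot 3 \cdot 2 \left(- \frac{1}{5}\right) \left(-5\right)\right)^{2} = \left(-14 + 2 \cdot 6 \cdot 3 \cdot 2\right)^{2} = \left(-14 + 2 \cdot 6 \cdot 6\right)^{2} = \left(-14 + 72\right)^{2} = 58^{2} = 3364$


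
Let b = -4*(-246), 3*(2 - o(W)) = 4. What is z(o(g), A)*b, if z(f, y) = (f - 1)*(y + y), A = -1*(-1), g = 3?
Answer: -656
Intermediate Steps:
o(W) = ⅔ (o(W) = 2 - ⅓*4 = 2 - 4/3 = ⅔)
A = 1
z(f, y) = 2*y*(-1 + f) (z(f, y) = (-1 + f)*(2*y) = 2*y*(-1 + f))
b = 984
z(o(g), A)*b = (2*1*(-1 + ⅔))*984 = (2*1*(-⅓))*984 = -⅔*984 = -656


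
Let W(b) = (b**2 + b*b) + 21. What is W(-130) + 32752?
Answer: 66573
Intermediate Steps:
W(b) = 21 + 2*b**2 (W(b) = (b**2 + b**2) + 21 = 2*b**2 + 21 = 21 + 2*b**2)
W(-130) + 32752 = (21 + 2*(-130)**2) + 32752 = (21 + 2*16900) + 32752 = (21 + 33800) + 32752 = 33821 + 32752 = 66573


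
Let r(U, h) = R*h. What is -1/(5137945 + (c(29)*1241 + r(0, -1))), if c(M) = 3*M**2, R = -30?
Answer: -1/8269018 ≈ -1.2093e-7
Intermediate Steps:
r(U, h) = -30*h
-1/(5137945 + (c(29)*1241 + r(0, -1))) = -1/(5137945 + ((3*29**2)*1241 - 30*(-1))) = -1/(5137945 + ((3*841)*1241 + 30)) = -1/(5137945 + (2523*1241 + 30)) = -1/(5137945 + (3131043 + 30)) = -1/(5137945 + 3131073) = -1/8269018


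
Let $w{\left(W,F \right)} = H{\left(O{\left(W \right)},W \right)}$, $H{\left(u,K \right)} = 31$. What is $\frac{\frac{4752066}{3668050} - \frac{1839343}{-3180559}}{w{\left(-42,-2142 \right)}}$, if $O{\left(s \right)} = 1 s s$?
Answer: $\frac{10930514188022}{180829966319225} \approx 0.060446$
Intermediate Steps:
$O{\left(s \right)} = s^{2}$ ($O{\left(s \right)} = s s = s^{2}$)
$w{\left(W,F \right)} = 31$
$\frac{\frac{4752066}{3668050} - \frac{1839343}{-3180559}}{w{\left(-42,-2142 \right)}} = \frac{\frac{4752066}{3668050} - \frac{1839343}{-3180559}}{31} = \left(4752066 \cdot \frac{1}{3668050} - - \frac{1839343}{3180559}\right) \frac{1}{31} = \left(\frac{2376033}{1834025} + \frac{1839343}{3180559}\right) \frac{1}{31} = \frac{10930514188022}{5833224719975} \cdot \frac{1}{31} = \frac{10930514188022}{180829966319225}$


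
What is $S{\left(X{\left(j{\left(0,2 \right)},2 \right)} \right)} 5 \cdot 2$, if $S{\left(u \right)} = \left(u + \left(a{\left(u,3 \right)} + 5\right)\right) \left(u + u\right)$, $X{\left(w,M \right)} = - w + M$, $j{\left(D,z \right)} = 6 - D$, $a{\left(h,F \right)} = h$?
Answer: $240$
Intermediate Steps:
$X{\left(w,M \right)} = M - w$
$S{\left(u \right)} = 2 u \left(5 + 2 u\right)$ ($S{\left(u \right)} = \left(u + \left(u + 5\right)\right) \left(u + u\right) = \left(u + \left(5 + u\right)\right) 2 u = \left(5 + 2 u\right) 2 u = 2 u \left(5 + 2 u\right)$)
$S{\left(X{\left(j{\left(0,2 \right)},2 \right)} \right)} 5 \cdot 2 = 2 \left(2 - \left(6 - 0\right)\right) \left(5 + 2 \left(2 - \left(6 - 0\right)\right)\right) 5 \cdot 2 = 2 \left(2 - \left(6 + 0\right)\right) \left(5 + 2 \left(2 - \left(6 + 0\right)\right)\right) 10 = 2 \left(2 - 6\right) \left(5 + 2 \left(2 - 6\right)\right) 10 = 2 \left(-4\right) \left(5 + 2 \left(-4\right)\right) 10 = 2 \left(-4\right) \left(5 - 8\right) 10 = 2 \left(-4\right) \left(-3\right) 10 = 24 \cdot 10 = 240$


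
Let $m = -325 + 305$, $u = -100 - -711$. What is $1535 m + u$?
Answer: $-30089$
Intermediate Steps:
$u = 611$ ($u = -100 + 711 = 611$)
$m = -20$
$1535 m + u = 1535 \left(-20\right) + 611 = -30700 + 611 = -30089$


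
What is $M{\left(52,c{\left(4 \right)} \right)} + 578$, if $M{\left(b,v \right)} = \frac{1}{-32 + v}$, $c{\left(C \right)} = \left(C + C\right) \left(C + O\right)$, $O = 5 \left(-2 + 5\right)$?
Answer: $\frac{69361}{120} \approx 578.01$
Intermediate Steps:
$O = 15$ ($O = 5 \cdot 3 = 15$)
$c{\left(C \right)} = 2 C \left(15 + C\right)$ ($c{\left(C \right)} = \left(C + C\right) \left(C + 15\right) = 2 C \left(15 + C\right)$)
$M{\left(52,c{\left(4 \right)} \right)} + 578 = \frac{1}{-32 + 2 \cdot 4 \left(15 + 4\right)} + 578 = \frac{1}{-32 + 2 \cdot 4 \cdot 19} + 578 = \frac{1}{-32 + 152} + 578 = \frac{1}{120} + 578 = \frac{69361}{120}$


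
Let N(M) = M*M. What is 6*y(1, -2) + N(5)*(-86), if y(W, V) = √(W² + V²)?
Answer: -2150 + 6*√5 ≈ -2136.6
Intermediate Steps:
y(W, V) = √(V² + W²)
N(M) = M²
6*y(1, -2) + N(5)*(-86) = 6*√((-2)² + 1²) + 5²*(-86) = 6*√(4 + 1) + 25*(-86) = 6*√5 - 2150 = -2150 + 6*√5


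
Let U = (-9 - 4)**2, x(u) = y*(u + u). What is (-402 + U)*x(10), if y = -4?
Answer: 18640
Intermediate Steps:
x(u) = -8*u (x(u) = -4*(u + u) = -8*u)
U = 169 (U = (-13)**2 = 169)
(-402 + U)*x(10) = (-402 + 169)*(-8*10) = -233*(-80) = 18640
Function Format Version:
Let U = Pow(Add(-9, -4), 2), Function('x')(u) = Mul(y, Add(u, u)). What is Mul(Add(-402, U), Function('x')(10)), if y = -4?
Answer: 18640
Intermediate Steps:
Function('x')(u) = Mul(-8, u) (Function('x')(u) = Mul(-4, Add(u, u)) = Mul(-4, Mul(2, u)) = Mul(-8, u))
U = 169 (U = Pow(-13, 2) = 169)
Mul(Add(-402, U), Function('x')(10)) = Mul(Add(-402, 169), Mul(-8, 10)) = Mul(-233, -80) = 18640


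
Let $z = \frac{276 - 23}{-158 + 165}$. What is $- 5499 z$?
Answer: $- \frac{1391247}{7} \approx -1.9875 \cdot 10^{5}$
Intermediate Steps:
$z = \frac{253}{7} \approx 36.143$
$- 5499 z = \left(-5499\right) \frac{253}{7} = - \frac{1391247}{7}$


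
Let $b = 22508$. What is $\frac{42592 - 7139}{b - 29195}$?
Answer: $- \frac{35453}{6687} \approx -5.3018$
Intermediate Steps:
$\frac{42592 - 7139}{b - 29195} = \frac{42592 - 7139}{22508 - 29195} = \frac{35453}{-6687} = 35453 \left(- \frac{1}{6687}\right) = - \frac{35453}{6687}$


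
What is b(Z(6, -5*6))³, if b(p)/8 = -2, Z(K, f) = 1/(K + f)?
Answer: -4096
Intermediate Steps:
b(p) = -16 (b(p) = 8*(-2) = -16)
b(Z(6, -5*6))³ = (-16)³ = -4096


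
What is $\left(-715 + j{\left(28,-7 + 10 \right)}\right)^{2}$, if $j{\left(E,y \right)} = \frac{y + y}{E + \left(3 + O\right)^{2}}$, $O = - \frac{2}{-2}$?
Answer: $\frac{247338529}{484} \approx 5.1103 \cdot 10^{5}$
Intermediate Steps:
$O = 1$ ($O = \left(-2\right) \left(- \frac{1}{2}\right) = 1$)
$j{\left(E,y \right)} = \frac{2 y}{16 + E}$ ($j{\left(E,y \right)} = \frac{y + y}{E + \left(3 + 1\right)^{2}} = \frac{2 y}{E + 4^{2}} = \frac{2 y}{E + 16} = \frac{2 y}{16 + E}$)
$\left(-715 + j{\left(28,-7 + 10 \right)}\right)^{2} = \left(-715 + \frac{2 \left(-7 + 10\right)}{16 + 28}\right)^{2} = \left(-715 + 2 \cdot 3 \cdot \frac{1}{44}\right)^{2} = \left(-715 + \frac{3}{22}\right)^{2} = \left(- \frac{15727}{22}\right)^{2} = \frac{247338529}{484}$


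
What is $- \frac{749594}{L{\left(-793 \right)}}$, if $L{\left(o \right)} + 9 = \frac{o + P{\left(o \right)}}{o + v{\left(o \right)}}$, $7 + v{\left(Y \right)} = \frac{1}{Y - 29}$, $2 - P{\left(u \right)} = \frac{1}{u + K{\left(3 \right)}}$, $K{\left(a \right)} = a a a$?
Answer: $\frac{94396815804851}{1008861846} \approx 93568.0$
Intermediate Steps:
$K{\left(a \right)} = a^{3}$ ($K{\left(a \right)} = a^{2} a = a^{3}$)
$P{\left(u \right)} = 2 - \frac{1}{27 + u}$ ($P{\left(u \right)} = 2 - \frac{1}{u + 3^{3}} = 2 - \frac{1}{u + 27} = 2 - \frac{1}{27 + u}$)
$v{\left(Y \right)} = -7 + \frac{1}{-29 + Y}$ ($v{\left(Y \right)} = -7 + \frac{1}{Y - 29} = -7 + \frac{1}{-29 + Y}$)
$L{\left(o \right)} = -9 + \frac{o + \frac{53 + 2 o}{27 + o}}{o + \frac{204 - 7 o}{-29 + o}}$
$- \frac{749594}{L{\left(-793 \right)}} = - \frac{749594}{\frac{1}{5508 + \left(-793\right)^{3} - -609024 - 9 \left(-793\right)^{2}} \left(-51109 - 8 \left(-793\right)^{3} + 81 \left(-793\right)^{2} + 6124 \left(-793\right)\right)} = - \frac{749594}{\frac{1}{5508 - 498677257 + 609024 - 5659641} \left(-51109 - -3989418056 + 81 \cdot 628849 - 4856332\right)} = - \frac{749594}{\frac{1}{5508 - 498677257 + 609024 - 5659641} \left(-51109 + 3989418056 + 50936769 - 4856332\right)} = - \frac{749594}{\frac{1}{-503722366} \cdot 4035447384} = - \frac{749594}{\left(- \frac{1}{503722366}\right) 4035447384} = - \frac{749594}{- \frac{2017723692}{251861183}} = \left(-749594\right) \left(- \frac{251861183}{2017723692}\right) = \frac{94396815804851}{1008861846}$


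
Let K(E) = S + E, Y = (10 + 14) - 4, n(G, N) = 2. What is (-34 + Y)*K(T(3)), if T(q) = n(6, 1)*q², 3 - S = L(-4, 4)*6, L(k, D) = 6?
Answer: 210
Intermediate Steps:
S = -33 (S = 3 - 6*6 = 3 - 1*36 = 3 - 36 = -33)
Y = 20 (Y = 24 - 4 = 20)
T(q) = 2*q²
K(E) = -33 + E
(-34 + Y)*K(T(3)) = (-34 + 20)*(-33 + 2*3²) = -14*(-33 + 2*9) = -14*(-33 + 18) = -14*(-15) = 210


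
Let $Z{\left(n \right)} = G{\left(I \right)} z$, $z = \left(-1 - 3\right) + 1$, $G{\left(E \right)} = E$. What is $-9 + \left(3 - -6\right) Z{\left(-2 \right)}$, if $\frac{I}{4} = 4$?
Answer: $-441$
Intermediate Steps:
$I = 16$ ($I = 4 \cdot 4 = 16$)
$z = -3$ ($z = -4 + 1 = -3$)
$Z{\left(n \right)} = -48$ ($Z{\left(n \right)} = 16 \left(-3\right) = -48$)
$-9 + \left(3 - -6\right) Z{\left(-2 \right)} = -9 + \left(3 - -6\right) \left(-48\right) = -9 + \left(3 + 6\right) \left(-48\right) = -9 + 9 \left(-48\right) = -9 - 432 = -441$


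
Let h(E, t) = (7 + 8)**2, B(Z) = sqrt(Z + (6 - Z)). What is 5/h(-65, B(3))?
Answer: 1/45 ≈ 0.022222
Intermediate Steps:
B(Z) = sqrt(6)
h(E, t) = 225 (h(E, t) = 15**2 = 225)
5/h(-65, B(3)) = 5/225 = (1/225)*5 = 1/45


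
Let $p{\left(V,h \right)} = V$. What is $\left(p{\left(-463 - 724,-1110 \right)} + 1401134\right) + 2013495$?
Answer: $3413442$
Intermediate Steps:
$\left(p{\left(-463 - 724,-1110 \right)} + 1401134\right) + 2013495 = \left(\left(-463 - 724\right) + 1401134\right) + 2013495 = \left(-1187 + 1401134\right) + 2013495 = 1399947 + 2013495 = 3413442$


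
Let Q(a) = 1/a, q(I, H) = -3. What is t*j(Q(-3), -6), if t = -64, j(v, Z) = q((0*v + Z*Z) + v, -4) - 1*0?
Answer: 192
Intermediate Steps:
j(v, Z) = -3 (j(v, Z) = -3 - 1*0 = -3 + 0 = -3)
t*j(Q(-3), -6) = -64*(-3) = 192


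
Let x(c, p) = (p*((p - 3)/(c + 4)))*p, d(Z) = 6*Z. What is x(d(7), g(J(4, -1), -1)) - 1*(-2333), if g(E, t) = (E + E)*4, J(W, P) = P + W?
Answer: 59707/23 ≈ 2596.0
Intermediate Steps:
g(E, t) = 8*E (g(E, t) = (2*E)*4 = 8*E)
x(c, p) = p²*(-3 + p)/(4 + c) (x(c, p) = (p*((-3 + p)/(4 + c)))*p = (p*(-3 + p)/(4 + c))*p = p²*(-3 + p)/(4 + c))
x(d(7), g(J(4, -1), -1)) - 1*(-2333) = (8*(-1 + 4))²*(-3 + 8*(-1 + 4))/(4 + 6*7) - 1*(-2333) = (8*3)²*(-3 + 8*3)/(4 + 42) + 2333 = 24²*(-3 + 24)/46 + 2333 = 576*(1/46)*21 + 2333 = 6048/23 + 2333 = 59707/23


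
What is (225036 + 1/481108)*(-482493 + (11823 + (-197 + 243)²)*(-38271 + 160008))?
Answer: 91832263962959769975/240554 ≈ 3.8175e+14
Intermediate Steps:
(225036 + 1/481108)*(-482493 + (11823 + (-197 + 243)²)*(-38271 + 160008)) = (225036 + 1/481108)*(-482493 + (11823 + 46²)*121737) = 108266619889*(-482493 + (11823 + 2116)*121737)/481108 = 108266619889*(-482493 + 13939*121737)/481108 = 108266619889*(-482493 + 1696892043)/481108 = (108266619889/481108)*1696409550 = 91832263962959769975/240554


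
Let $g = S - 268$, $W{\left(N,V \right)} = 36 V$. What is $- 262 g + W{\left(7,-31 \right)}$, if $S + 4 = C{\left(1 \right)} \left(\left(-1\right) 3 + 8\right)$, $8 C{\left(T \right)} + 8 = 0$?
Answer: $71458$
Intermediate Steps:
$C{\left(T \right)} = -1$ ($C{\left(T \right)} = -1 + \frac{1}{8} \cdot 0 = -1 + 0 = -1$)
$S = -9$ ($S = -4 - \left(\left(-1\right) 3 + 8\right) = -4 - \left(-3 + 8\right) = -4 - 5 = -9$)
$g = -277$ ($g = -9 - 268 = -277$)
$- 262 g + W{\left(7,-31 \right)} = \left(-262\right) \left(-277\right) + 36 \left(-31\right) = 72574 - 1116 = 71458$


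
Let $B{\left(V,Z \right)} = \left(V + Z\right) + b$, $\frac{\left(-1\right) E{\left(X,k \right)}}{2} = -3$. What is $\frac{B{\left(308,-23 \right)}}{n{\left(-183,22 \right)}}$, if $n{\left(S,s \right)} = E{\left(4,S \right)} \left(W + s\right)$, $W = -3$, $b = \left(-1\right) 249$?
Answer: $\frac{6}{19} \approx 0.31579$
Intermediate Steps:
$E{\left(X,k \right)} = 6$ ($E{\left(X,k \right)} = \left(-2\right) \left(-3\right) = 6$)
$b = -249$
$B{\left(V,Z \right)} = -249 + V + Z$ ($B{\left(V,Z \right)} = \left(V + Z\right) - 249 = -249 + V + Z$)
$n{\left(S,s \right)} = -18 + 6 s$ ($n{\left(S,s \right)} = 6 \left(-3 + s\right) = -18 + 6 s$)
$\frac{B{\left(308,-23 \right)}}{n{\left(-183,22 \right)}} = \frac{-249 + 308 - 23}{-18 + 6 \cdot 22} = \frac{36}{-18 + 132} = \frac{36}{114} = 36 \cdot \frac{1}{114} = \frac{6}{19}$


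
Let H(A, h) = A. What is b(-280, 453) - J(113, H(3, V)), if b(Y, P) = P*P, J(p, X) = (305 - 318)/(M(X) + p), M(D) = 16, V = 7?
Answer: 26471974/129 ≈ 2.0521e+5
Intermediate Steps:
J(p, X) = -13/(16 + p) (J(p, X) = (305 - 318)/(16 + p) = -13/(16 + p))
b(Y, P) = P²
b(-280, 453) - J(113, H(3, V)) = 453² - (-13)/(16 + 113) = 205209 - (-13)/129 = 205209 - 1*(-13/129) = 205209 + 13/129 = 26471974/129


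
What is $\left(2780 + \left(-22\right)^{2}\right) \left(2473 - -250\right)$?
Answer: $8887872$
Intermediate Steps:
$\left(2780 + \left(-22\right)^{2}\right) \left(2473 - -250\right) = \left(2780 + 484\right) \left(2473 + \left(-648 + 898\right)\right) = 3264 \left(2473 + 250\right) = 3264 \cdot 2723 = 8887872$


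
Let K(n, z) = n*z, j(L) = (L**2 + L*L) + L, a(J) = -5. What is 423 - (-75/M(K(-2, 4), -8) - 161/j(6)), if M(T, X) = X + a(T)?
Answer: 32705/78 ≈ 419.29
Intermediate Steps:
j(L) = L + 2*L**2 (j(L) = (L**2 + L**2) + L = 2*L**2 + L = L + 2*L**2)
M(T, X) = -5 + X (M(T, X) = X - 5 = -5 + X)
423 - (-75/M(K(-2, 4), -8) - 161/j(6)) = 423 - (-75/(-5 - 8) - 161*1/(6*(1 + 2*6))) = 423 - (-75/(-13) - 161*1/(6*(1 + 12))) = 423 - (-75*(-1/13) - 161/(6*13)) = 423 - (75/13 - 161/78) = 423 - 1*289/78 = 423 - 289/78 = 32705/78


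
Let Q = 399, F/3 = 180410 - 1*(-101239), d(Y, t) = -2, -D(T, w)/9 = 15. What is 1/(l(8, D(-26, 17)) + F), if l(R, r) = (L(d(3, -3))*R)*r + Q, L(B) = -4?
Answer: 1/849666 ≈ 1.1769e-6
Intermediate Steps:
D(T, w) = -135 (D(T, w) = -9*15 = -135)
F = 844947 (F = 3*(180410 - 1*(-101239)) = 3*(180410 + 101239) = 3*281649 = 844947)
l(R, r) = 399 - 4*R*r (l(R, r) = (-4*R)*r + 399 = -4*R*r + 399 = 399 - 4*R*r)
1/(l(8, D(-26, 17)) + F) = 1/((399 - 4*8*(-135)) + 844947) = 1/((399 + 4320) + 844947) = 1/(4719 + 844947) = 1/849666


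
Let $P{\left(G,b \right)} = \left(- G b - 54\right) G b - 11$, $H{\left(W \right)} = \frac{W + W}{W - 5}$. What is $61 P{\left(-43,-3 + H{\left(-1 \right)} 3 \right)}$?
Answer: $-735111$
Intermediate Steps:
$H{\left(W \right)} = \frac{2 W}{-5 + W}$
$P{\left(G,b \right)} = -11 + G b \left(-54 - G b\right)$ ($P{\left(G,b \right)} = \left(- G b - 54\right) G b - 11 = \left(-54 - G b\right) G b - 11 = G \left(-54 - G b\right) b - 11 = G b \left(-54 - G b\right) - 11 = -11 + G b \left(-54 - G b\right)$)
$61 P{\left(-43,-3 + H{\left(-1 \right)} 3 \right)} = 61 \left(-11 - \left(-43\right)^{2} \left(-3 + 2 \left(-1\right) \frac{1}{-5 - 1} \cdot 3\right)^{2} - - 2322 \left(-3 + 2 \left(-1\right) \frac{1}{-5 - 1} \cdot 3\right)\right) = 61 \left(-11 - 1849 \left(-3 + 2 \left(-1\right) \frac{1}{-6} \cdot 3\right)^{2} - - 2322 \left(-3 + 2 \left(-1\right) \frac{1}{-6} \cdot 3\right)\right) = 61 \left(-11 - 1849 \left(-3 + 2 \left(-1\right) \left(- \frac{1}{6}\right) 3\right)^{2} - - 2322 \left(-3 + 2 \left(-1\right) \left(- \frac{1}{6}\right) 3\right)\right) = 61 \left(-11 - 1849 \left(-3 + \frac{1}{3} \cdot 3\right)^{2} - - 2322 \left(-3 + \frac{1}{3} \cdot 3\right)\right) = 61 \left(-11 - 1849 \left(-3 + 1\right)^{2} - - 2322 \left(-3 + 1\right)\right) = 61 \left(-11 - 1849 \left(-2\right)^{2} - \left(-2322\right) \left(-2\right)\right) = 61 \left(-11 - 1849 \cdot 4 - 4644\right) = 61 \left(-11 - 7396 - 4644\right) = 61 \left(-12051\right) = -735111$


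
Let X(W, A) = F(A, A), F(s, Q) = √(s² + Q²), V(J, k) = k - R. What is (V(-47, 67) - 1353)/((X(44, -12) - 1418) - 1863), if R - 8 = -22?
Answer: 4173432/10764673 + 15264*√2/10764673 ≈ 0.38970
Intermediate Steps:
R = -14 (R = 8 - 22 = -14)
V(J, k) = 14 + k (V(J, k) = k - 1*(-14) = k + 14 = 14 + k)
F(s, Q) = √(Q² + s²)
X(W, A) = √2*√(A²) (X(W, A) = √(A² + A²) = √(2*A²) = √2*√(A²))
(V(-47, 67) - 1353)/((X(44, -12) - 1418) - 1863) = ((14 + 67) - 1353)/((√2*√((-12)²) - 1418) - 1863) = (81 - 1353)/((√2*√144 - 1418) - 1863) = -1272/((√2*12 - 1418) - 1863) = -1272/((12*√2 - 1418) - 1863) = -1272/((-1418 + 12*√2) - 1863) = -1272/(-3281 + 12*√2)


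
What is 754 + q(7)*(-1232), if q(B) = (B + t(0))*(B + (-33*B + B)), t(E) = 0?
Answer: 1872162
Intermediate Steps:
q(B) = -31*B² (q(B) = (B + 0)*(B + (-33*B + B)) = B*(B - 32*B) = B*(-31*B) = -31*B²)
754 + q(7)*(-1232) = 754 - 31*7²*(-1232) = 754 - 31*49*(-1232) = 754 - 1519*(-1232) = 754 + 1871408 = 1872162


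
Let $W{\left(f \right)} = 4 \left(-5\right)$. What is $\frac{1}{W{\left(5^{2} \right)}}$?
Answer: $- \frac{1}{20} \approx -0.05$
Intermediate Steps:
$W{\left(f \right)} = -20$
$\frac{1}{W{\left(5^{2} \right)}} = \frac{1}{-20} = - \frac{1}{20}$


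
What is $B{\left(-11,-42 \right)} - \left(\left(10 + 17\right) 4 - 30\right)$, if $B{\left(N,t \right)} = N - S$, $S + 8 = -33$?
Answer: $-48$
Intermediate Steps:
$S = -41$ ($S = -8 - 33 = -41$)
$B{\left(N,t \right)} = 41 + N$ ($B{\left(N,t \right)} = N - -41 = N + 41 = 41 + N$)
$B{\left(-11,-42 \right)} - \left(\left(10 + 17\right) 4 - 30\right) = \left(41 - 11\right) - \left(\left(10 + 17\right) 4 - 30\right) = 30 - \left(27 \cdot 4 - 30\right) = 30 - \left(108 - 30\right) = 30 - 78 = -48$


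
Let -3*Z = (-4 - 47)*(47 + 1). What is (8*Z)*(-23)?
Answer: -150144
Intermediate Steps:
Z = 816 (Z = -(-4 - 47)*(47 + 1)/3 = -(-17)*48 = -⅓*(-2448) = 816)
(8*Z)*(-23) = (8*816)*(-23) = 6528*(-23) = -150144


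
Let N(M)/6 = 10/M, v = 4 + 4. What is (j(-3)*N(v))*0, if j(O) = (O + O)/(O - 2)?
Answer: 0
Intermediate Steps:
v = 8
j(O) = 2*O/(-2 + O) (j(O) = (2*O)/(-2 + O) = 2*O/(-2 + O))
N(M) = 60/M (N(M) = 6*(10/M) = 60/M)
(j(-3)*N(v))*0 = ((2*(-3)/(-2 - 3))*(60/8))*0 = ((2*(-3)/(-5))*(60*(⅛)))*0 = ((2*(-3)*(-⅕))*(15/2))*0 = ((6/5)*(15/2))*0 = 9*0 = 0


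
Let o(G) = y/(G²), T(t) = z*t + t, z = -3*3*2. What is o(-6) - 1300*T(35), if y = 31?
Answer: 27846031/36 ≈ 7.7350e+5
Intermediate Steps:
z = -18 (z = -9*2 = -18)
T(t) = -17*t (T(t) = -18*t + t = -17*t)
o(G) = 31/G² (o(G) = 31/(G²) = 31/G²)
o(-6) - 1300*T(35) = 31/(-6)² - (-22100)*35 = 31*(1/36) - 1300*(-595) = 31/36 + 773500 = 27846031/36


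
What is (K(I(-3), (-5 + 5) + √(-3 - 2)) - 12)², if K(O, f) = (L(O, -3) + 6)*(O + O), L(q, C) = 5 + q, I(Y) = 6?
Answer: 36864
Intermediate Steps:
K(O, f) = 2*O*(11 + O) (K(O, f) = ((5 + O) + 6)*(O + O) = (11 + O)*(2*O) = 2*O*(11 + O))
(K(I(-3), (-5 + 5) + √(-3 - 2)) - 12)² = (2*6*(11 + 6) - 12)² = (2*6*17 - 12)² = (204 - 12)² = 192² = 36864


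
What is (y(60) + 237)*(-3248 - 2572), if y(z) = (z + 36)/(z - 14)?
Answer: -32004180/23 ≈ -1.3915e+6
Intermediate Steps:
y(z) = (36 + z)/(-14 + z)
(y(60) + 237)*(-3248 - 2572) = ((36 + 60)/(-14 + 60) + 237)*(-3248 - 2572) = (96/46 + 237)*(-5820) = ((1/46)*96 + 237)*(-5820) = (48/23 + 237)*(-5820) = (5499/23)*(-5820) = -32004180/23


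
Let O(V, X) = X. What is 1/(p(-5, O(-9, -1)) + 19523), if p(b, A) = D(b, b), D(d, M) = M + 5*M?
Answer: 1/19493 ≈ 5.1300e-5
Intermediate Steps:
D(d, M) = 6*M
p(b, A) = 6*b
1/(p(-5, O(-9, -1)) + 19523) = 1/(6*(-5) + 19523) = 1/(-30 + 19523) = 1/19493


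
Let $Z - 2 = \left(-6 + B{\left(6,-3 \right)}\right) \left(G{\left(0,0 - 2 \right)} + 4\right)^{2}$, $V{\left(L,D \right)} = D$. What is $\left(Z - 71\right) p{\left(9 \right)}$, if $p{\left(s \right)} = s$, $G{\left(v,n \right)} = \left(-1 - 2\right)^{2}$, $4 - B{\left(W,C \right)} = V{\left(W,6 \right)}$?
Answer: $-12789$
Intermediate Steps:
$B{\left(W,C \right)} = -2$ ($B{\left(W,C \right)} = 4 - 6 = -2$)
$G{\left(v,n \right)} = 9$ ($G{\left(v,n \right)} = \left(-3\right)^{2} = 9$)
$Z = -1350$ ($Z = 2 + \left(-6 - 2\right) \left(9 + 4\right)^{2} = 2 - 8 \cdot 13^{2} = 2 - 1352 = -1350$)
$\left(Z - 71\right) p{\left(9 \right)} = \left(-1350 - 71\right) 9 = \left(-1421\right) 9 = -12789$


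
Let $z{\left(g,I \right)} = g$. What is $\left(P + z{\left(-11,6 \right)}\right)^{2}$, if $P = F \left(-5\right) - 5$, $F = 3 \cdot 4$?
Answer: $5776$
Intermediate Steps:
$F = 12$
$P = -65$ ($P = 12 \left(-5\right) - 5 = -60 - 5 = -65$)
$\left(P + z{\left(-11,6 \right)}\right)^{2} = \left(-65 - 11\right)^{2} = \left(-76\right)^{2} = 5776$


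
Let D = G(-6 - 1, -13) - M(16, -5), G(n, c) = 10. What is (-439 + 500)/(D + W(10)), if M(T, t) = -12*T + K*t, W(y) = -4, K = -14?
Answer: 61/128 ≈ 0.47656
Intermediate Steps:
M(T, t) = -14*t - 12*T (M(T, t) = -12*T - 14*t = -14*t - 12*T)
D = 132 (D = 10 - (-14*(-5) - 12*16) = 10 - (70 - 192) = 10 - 1*(-122) = 10 + 122 = 132)
(-439 + 500)/(D + W(10)) = (-439 + 500)/(132 - 4) = 61/128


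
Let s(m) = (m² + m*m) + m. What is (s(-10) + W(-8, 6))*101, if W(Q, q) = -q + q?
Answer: 19190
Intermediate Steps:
W(Q, q) = 0
s(m) = m + 2*m² (s(m) = (m² + m²) + m = 2*m² + m = m + 2*m²)
(s(-10) + W(-8, 6))*101 = (-10*(1 + 2*(-10)) + 0)*101 = (-10*(1 - 20) + 0)*101 = (-10*(-19) + 0)*101 = (190 + 0)*101 = 190*101 = 19190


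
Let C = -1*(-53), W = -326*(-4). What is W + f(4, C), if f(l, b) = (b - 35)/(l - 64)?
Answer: 13037/10 ≈ 1303.7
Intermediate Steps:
W = 1304
C = 53
f(l, b) = (-35 + b)/(-64 + l)
W + f(4, C) = 1304 + (-35 + 53)/(-64 + 4) = 1304 + 18/(-60) = 1304 - 1/60*18 = 1304 - 3/10 = 13037/10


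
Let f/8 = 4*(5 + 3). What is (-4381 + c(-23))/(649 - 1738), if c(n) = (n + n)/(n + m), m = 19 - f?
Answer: 569507/141570 ≈ 4.0228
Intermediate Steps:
f = 256 (f = 8*(4*(5 + 3)) = 8*(4*8) = 8*32 = 256)
m = -237 (m = 19 - 1*256 = 19 - 256 = -237)
c(n) = 2*n/(-237 + n) (c(n) = (n + n)/(n - 237) = (2*n)/(-237 + n) = 2*n/(-237 + n))
(-4381 + c(-23))/(649 - 1738) = (-4381 + 2*(-23)/(-237 - 23))/(649 - 1738) = (-4381 + 2*(-23)/(-260))/(-1089) = (-4381 + 2*(-23)*(-1/260))*(-1/1089) = (-4381 + 23/130)*(-1/1089) = -569507/130*(-1/1089) = 569507/141570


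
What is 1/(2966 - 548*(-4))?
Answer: 1/5158 ≈ 0.00019387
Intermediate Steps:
1/(2966 - 548*(-4)) = 1/(2966 + 2192) = 1/5158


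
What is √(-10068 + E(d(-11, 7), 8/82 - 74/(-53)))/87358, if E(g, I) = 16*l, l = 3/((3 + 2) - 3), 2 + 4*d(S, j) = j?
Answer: 9*I*√31/43679 ≈ 0.0011472*I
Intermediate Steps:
d(S, j) = -½ + j/4
l = 3/2 (l = 3/(5 - 3) = 3/2 ≈ 1.5000)
E(g, I) = 24 (E(g, I) = 16*(3/2) = 24)
√(-10068 + E(d(-11, 7), 8/82 - 74/(-53)))/87358 = √(-10068 + 24)/87358 = √(-10044)*(1/87358) = (18*I*√31)*(1/87358) = 9*I*√31/43679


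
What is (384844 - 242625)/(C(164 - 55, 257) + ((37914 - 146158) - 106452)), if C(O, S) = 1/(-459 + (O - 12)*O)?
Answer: -18680558/28200459 ≈ -0.66242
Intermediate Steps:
C(O, S) = 1/(-459 + O*(-12 + O)) (C(O, S) = 1/(-459 + (-12 + O)*O) = 1/(-459 + O*(-12 + O)))
(384844 - 242625)/(C(164 - 55, 257) + ((37914 - 146158) - 106452)) = (384844 - 242625)/(1/(-459 + (164 - 55)² - 12*(164 - 55)) + ((37914 - 146158) - 106452)) = 142219/(1/(-459 + 109² - 12*109) + (-108244 - 106452)) = 142219/(1/(-459 + 11881 - 1308) - 214696) = 142219/(1/10114 - 214696) = 142219/(-2171435343/10114) = 142219*(-10114/2171435343) = -18680558/28200459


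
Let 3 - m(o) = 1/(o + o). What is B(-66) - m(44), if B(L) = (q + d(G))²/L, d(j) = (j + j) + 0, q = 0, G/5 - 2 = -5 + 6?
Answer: -133/8 ≈ -16.625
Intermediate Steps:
G = 15 (G = 10 + 5*(-5 + 6) = 10 + 5*1 = 10 + 5 = 15)
d(j) = 2*j (d(j) = 2*j + 0 = 2*j)
m(o) = 3 - 1/(2*o) (m(o) = 3 - 1/(o + o) = 3 - 1/(2*o))
B(L) = 900/L (B(L) = (0 + 2*15)²/L = (0 + 30)²/L = 30²/L = 900/L)
B(-66) - m(44) = 900/(-66) - (3 - ½/44) = 900*(-1/66) - (3 - ½*1/44) = -150/11 - (3 - 1/88) = -150/11 - 1*263/88 = -150/11 - 263/88 = -133/8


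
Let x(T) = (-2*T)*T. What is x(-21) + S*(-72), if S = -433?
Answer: 30294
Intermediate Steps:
x(T) = -2*T**2
x(-21) + S*(-72) = -2*(-21)**2 - 433*(-72) = -2*441 + 31176 = -882 + 31176 = 30294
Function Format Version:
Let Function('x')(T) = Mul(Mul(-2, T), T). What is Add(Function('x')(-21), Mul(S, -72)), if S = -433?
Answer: 30294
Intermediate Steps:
Function('x')(T) = Mul(-2, Pow(T, 2))
Add(Function('x')(-21), Mul(S, -72)) = Add(Mul(-2, Pow(-21, 2)), Mul(-433, -72)) = Add(Mul(-2, 441), 31176) = Add(-882, 31176) = 30294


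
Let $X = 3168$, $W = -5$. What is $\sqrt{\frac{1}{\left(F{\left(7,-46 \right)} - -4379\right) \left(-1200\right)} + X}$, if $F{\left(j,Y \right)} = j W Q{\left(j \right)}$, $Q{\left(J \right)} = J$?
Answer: $\frac{\sqrt{21656392241822}}{82680} \approx 56.285$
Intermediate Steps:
$F{\left(j,Y \right)} = - 5 j^{2}$ ($F{\left(j,Y \right)} = j \left(-5\right) j = - 5 j j = - 5 j^{2}$)
$\sqrt{\frac{1}{\left(F{\left(7,-46 \right)} - -4379\right) \left(-1200\right)} + X} = \sqrt{\frac{1}{\left(- 5 \cdot 7^{2} - -4379\right) \left(-1200\right)} + 3168} = \sqrt{\frac{1}{\left(-5\right) 49 + 4379} \left(- \frac{1}{1200}\right) + 3168} = \sqrt{\frac{1}{-245 + 4379} \left(- \frac{1}{1200}\right) + 3168} = \sqrt{\frac{1}{4134} \left(- \frac{1}{1200}\right) + 3168} = \sqrt{- \frac{1}{4960800} + 3168} = \sqrt{\frac{15715814399}{4960800}} = \frac{\sqrt{21656392241822}}{82680}$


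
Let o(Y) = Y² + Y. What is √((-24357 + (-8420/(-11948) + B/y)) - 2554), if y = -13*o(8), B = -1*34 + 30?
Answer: I*√1460757230962822/232986 ≈ 164.04*I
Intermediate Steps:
o(Y) = Y + Y²
B = -4 (B = -34 + 30 = -4)
y = -936 (y = -104*(1 + 8) = -104*9 = -13*72 = -936)
√((-24357 + (-8420/(-11948) + B/y)) - 2554) = √((-24357 + (-8420/(-11948) - 4/(-936))) - 2554) = √((-24357 + (-8420*(-1/11948) - 4*(-1/936))) - 2554) = √((-24357 + (2105/2987 + 1/234)) - 2554) = √((-24357 + 495557/698958) - 2554) = √(-17024024449/698958 - 2554) = √(-18809163181/698958) = I*√1460757230962822/232986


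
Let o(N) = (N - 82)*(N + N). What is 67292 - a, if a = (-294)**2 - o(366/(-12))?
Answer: -24563/2 ≈ -12282.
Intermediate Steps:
o(N) = 2*N*(-82 + N) (o(N) = (-82 + N)*(2*N) = 2*N*(-82 + N))
a = 159147/2 (a = (-294)**2 - 2*366/(-12)*(-82 + 366/(-12)) = 86436 - 2*366*(-1/12)*(-82 + 366*(-1/12)) = 86436 - 2*(-61)*(-82 - 61/2)/2 = 86436 - 2*(-61)*(-225)/(2*2) = 86436 - 1*13725/2 = 86436 - 13725/2 = 159147/2 ≈ 79574.)
67292 - a = 67292 - 1*159147/2 = 67292 - 159147/2 = -24563/2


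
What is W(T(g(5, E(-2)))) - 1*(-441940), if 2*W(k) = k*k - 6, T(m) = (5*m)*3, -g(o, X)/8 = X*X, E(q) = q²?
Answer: 2285137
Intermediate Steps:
g(o, X) = -8*X² (g(o, X) = -8*X*X = -8*X²)
T(m) = 15*m
W(k) = -3 + k²/2 (W(k) = (k*k - 6)/2 = (k² - 6)/2 = (-6 + k²)/2 = -3 + k²/2)
W(T(g(5, E(-2)))) - 1*(-441940) = (-3 + (15*(-8*((-2)²)²))²/2) - 1*(-441940) = (-3 + (15*(-8*4²))²/2) + 441940 = (-3 + (15*(-8*16))²/2) + 441940 = (-3 + (15*(-128))²/2) + 441940 = (-3 + (½)*(-1920)²) + 441940 = (-3 + (½)*3686400) + 441940 = (-3 + 1843200) + 441940 = 1843197 + 441940 = 2285137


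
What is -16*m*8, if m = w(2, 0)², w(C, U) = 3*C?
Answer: -4608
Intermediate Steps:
m = 36 (m = (3*2)² = 6² = 36)
-16*m*8 = -16*36*8 = -576*8 = -4608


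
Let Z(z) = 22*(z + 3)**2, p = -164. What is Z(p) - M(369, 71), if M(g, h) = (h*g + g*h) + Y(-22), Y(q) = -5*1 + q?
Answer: 517891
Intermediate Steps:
Y(q) = -5 + q
M(g, h) = -27 + 2*g*h (M(g, h) = (h*g + g*h) + (-5 - 22) = (g*h + g*h) - 27 = 2*g*h - 27 = -27 + 2*g*h)
Z(z) = 22*(3 + z)**2
Z(p) - M(369, 71) = 22*(3 - 164)**2 - (-27 + 2*369*71) = 22*(-161)**2 - (-27 + 52398) = 22*25921 - 1*52371 = 570262 - 52371 = 517891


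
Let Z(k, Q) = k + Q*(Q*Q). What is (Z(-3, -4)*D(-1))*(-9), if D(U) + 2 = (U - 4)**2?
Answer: 13869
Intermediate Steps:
Z(k, Q) = k + Q**3 (Z(k, Q) = k + Q*Q**2 = k + Q**3)
D(U) = -2 + (-4 + U)**2 (D(U) = -2 + (U - 4)**2 = -2 + (-4 + U)**2)
(Z(-3, -4)*D(-1))*(-9) = ((-3 + (-4)**3)*(-2 + (-4 - 1)**2))*(-9) = ((-3 - 64)*(-2 + (-5)**2))*(-9) = -67*(-2 + 25)*(-9) = -67*23*(-9) = -1541*(-9) = 13869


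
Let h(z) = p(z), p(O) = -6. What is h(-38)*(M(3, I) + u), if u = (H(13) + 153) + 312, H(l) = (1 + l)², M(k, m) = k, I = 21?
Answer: -3984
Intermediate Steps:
h(z) = -6
u = 661 (u = ((1 + 13)² + 153) + 312 = (14² + 153) + 312 = (196 + 153) + 312 = 349 + 312 = 661)
h(-38)*(M(3, I) + u) = -6*(3 + 661) = -6*664 = -3984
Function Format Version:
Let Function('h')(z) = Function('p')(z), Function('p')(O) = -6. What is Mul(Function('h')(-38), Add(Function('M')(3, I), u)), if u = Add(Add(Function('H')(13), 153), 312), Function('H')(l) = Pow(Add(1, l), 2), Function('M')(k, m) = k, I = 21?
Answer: -3984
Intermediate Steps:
Function('h')(z) = -6
u = 661 (u = Add(Add(Pow(Add(1, 13), 2), 153), 312) = Add(Add(Pow(14, 2), 153), 312) = Add(Add(196, 153), 312) = Add(349, 312) = 661)
Mul(Function('h')(-38), Add(Function('M')(3, I), u)) = Mul(-6, Add(3, 661)) = Mul(-6, 664) = -3984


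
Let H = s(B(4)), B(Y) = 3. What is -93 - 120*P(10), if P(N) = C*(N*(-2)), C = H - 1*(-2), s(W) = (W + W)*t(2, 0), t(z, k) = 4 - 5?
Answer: -9693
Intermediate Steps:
t(z, k) = -1
s(W) = -2*W (s(W) = (W + W)*(-1) = (2*W)*(-1) = -2*W)
H = -6 (H = -2*3 = -6)
C = -4 (C = -6 - 1*(-2) = -6 + 2 = -4)
P(N) = 8*N (P(N) = -4*N*(-2) = -(-8)*N = 8*N)
-93 - 120*P(10) = -93 - 960*10 = -93 - 120*80 = -93 - 9600 = -9693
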